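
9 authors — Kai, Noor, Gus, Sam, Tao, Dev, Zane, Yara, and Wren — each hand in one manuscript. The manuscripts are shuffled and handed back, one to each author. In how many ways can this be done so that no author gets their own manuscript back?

133496

Let Aᵢ be the assignments in which author i gets their own manuscript. We want the size of the complement of A₁∪…∪A_9.
By inclusion–exclusion this is Σ_{j=0}^{9} (−1)^j C(9,j)·(9−j)!.
Computing: 362880 − 362880 + 181440 − 60480 + 15120 − 3024 + 504 − 72 + 9 − 1 = 133496.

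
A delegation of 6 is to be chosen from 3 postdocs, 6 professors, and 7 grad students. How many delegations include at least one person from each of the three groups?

6006

Total 6-person selections from all 16: C(16,6) = 8008.
Selections missing a whole group: no postdocs → C(13,6) = 1716; no professors → C(10,6) = 210; no grad students → C(9,6) = 84.
Add back selections omitting two groups (i.e. drawn from a single group): C(3,6) + C(6,6) + C(7,6) = 8.
By inclusion–exclusion: 8008 − 2010 + 8 = 6006.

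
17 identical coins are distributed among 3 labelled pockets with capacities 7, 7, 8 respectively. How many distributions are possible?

21

By stars and bars, unrestricted non-negative solutions to x_1+…+x_3 = 17 number C(17+2,2) = 171.
Subtract solutions that violate a single cap (substitute x_i' = x_i − (cap_i+1)): x_1 ≥ 8 gives C(11,2) = 55; x_2 ≥ 8 gives C(11,2) = 55; x_3 ≥ 9 gives C(10,2) = 45. Together 155.
Add back pairs where two caps are both exceeded: 3 + 1 + 1 = 5.
By inclusion–exclusion the count is 171 − 155 + 5 = 21.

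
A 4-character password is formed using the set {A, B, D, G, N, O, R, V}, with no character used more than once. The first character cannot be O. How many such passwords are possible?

The first character has 8−1 = 7 choices (anything except O).
The remaining 3 characters are filled from the other 7 symbols without repetition: 7 × 6 × 5 = 210.
Total: 7 × 210 = 1470.

1470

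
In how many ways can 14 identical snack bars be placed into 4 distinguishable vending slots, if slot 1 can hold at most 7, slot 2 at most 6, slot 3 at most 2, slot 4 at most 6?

83

By stars and bars, unrestricted non-negative solutions to x_1+…+x_4 = 14 number C(14+3,3) = 680.
Subtract solutions that violate a single cap (substitute x_i' = x_i − (cap_i+1)): x_1 ≥ 8 gives C(9,3) = 84; x_2 ≥ 7 gives C(10,3) = 120; x_3 ≥ 3 gives C(14,3) = 364; x_4 ≥ 7 gives C(10,3) = 120. Together 688.
Add back pairs where two caps are both exceeded: 0 + 20 + 0 + 35 + 1 + 35 = 91.
By inclusion–exclusion the count is 680 − 688 + 91 = 83.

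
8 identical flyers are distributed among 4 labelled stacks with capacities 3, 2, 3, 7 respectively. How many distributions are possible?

Without the upper bounds there are C(11,3) = 165 ways to split 8 among 4 stacks.
Subtract solutions that violate a single cap (substitute x_i' = x_i − (cap_i+1)): x_1 ≥ 4 gives C(7,3) = 35; x_2 ≥ 3 gives C(8,3) = 56; x_3 ≥ 4 gives C(7,3) = 35; x_4 ≥ 8 gives C(3,3) = 1. Together 127.
Add back pairs where two caps are both exceeded: 4 + 1 + 0 + 4 + 0 + 0 = 9.
By inclusion–exclusion the count is 165 − 127 + 9 = 47.

47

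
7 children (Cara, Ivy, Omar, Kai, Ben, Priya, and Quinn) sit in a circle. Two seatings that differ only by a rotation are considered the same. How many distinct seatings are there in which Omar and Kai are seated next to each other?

Treat {Omar, Kai} as one unit (2 internal orders) and seat the resulting 6 units around the table: (5)! circular arrangements.
So 2 × (5)! = 2 × 120 = 240.

240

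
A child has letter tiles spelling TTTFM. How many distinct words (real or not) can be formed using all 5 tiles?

20

The 5 letters of TTTFM have repeats: T appearing 3 times.
The number of distinct arrangements is 5!/(3!) = 120/6 = 20.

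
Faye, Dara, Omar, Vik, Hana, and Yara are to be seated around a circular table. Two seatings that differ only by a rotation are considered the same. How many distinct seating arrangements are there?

Seat Faye anywhere (absorbing the rotational symmetry), then permute the other 5: (5)! = 120.

120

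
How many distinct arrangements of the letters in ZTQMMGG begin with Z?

Fix Z in the first position and arrange the remaining 6 letters.
Those 6 letters have G appearing twice and M appearing twice, giving (6)!/(2!·2!) = 180.

180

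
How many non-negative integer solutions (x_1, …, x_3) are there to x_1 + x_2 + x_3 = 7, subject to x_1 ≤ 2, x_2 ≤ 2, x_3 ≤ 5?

Without the upper bounds there are C(9,2) = 36 ways to split 7 among 3 variables.
Subtract solutions that violate a single cap (substitute x_i' = x_i − (cap_i+1)): x_1 ≥ 3 gives C(6,2) = 15; x_2 ≥ 3 gives C(6,2) = 15; x_3 ≥ 6 gives C(3,2) = 3. Together 33.
Add back pairs where two caps are both exceeded: 3 + 0 + 0 = 3.
By inclusion–exclusion the count is 36 − 33 + 3 = 6.

6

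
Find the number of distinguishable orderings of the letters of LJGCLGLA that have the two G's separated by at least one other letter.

Total arrangements of LJGCLGLA: 8!/(3!·2!) = 3360.
If the two G's are adjacent, glue them into one block, leaving 7 items to arrange: (7)!/(3!) = 840 ways.
Subtracting, 3360 − 840 = 2520 arrangements keep the G's apart.

2520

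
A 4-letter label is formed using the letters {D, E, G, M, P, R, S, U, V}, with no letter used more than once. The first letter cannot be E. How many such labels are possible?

The first letter has 9−1 = 8 choices (anything except E).
The remaining 3 letters are filled from the other 8 symbols without repetition: 8 × 7 × 6 = 336.
Total: 8 × 336 = 2688.

2688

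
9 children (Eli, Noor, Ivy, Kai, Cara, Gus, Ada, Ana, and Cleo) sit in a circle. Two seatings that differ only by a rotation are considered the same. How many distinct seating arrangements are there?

40320

Around a circle, 9 distinct people have 9!/9 = (8)! = 40320 rotationally distinct seatings.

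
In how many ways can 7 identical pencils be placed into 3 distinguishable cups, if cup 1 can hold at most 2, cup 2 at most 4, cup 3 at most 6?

Ignoring the caps, the number of non-negative solutions to x_1+…+x_3 = 7 is C(9,2) = 36.
Subtract solutions that violate a single cap (substitute x_i' = x_i − (cap_i+1)): x_1 ≥ 3 gives C(6,2) = 15; x_2 ≥ 5 gives C(4,2) = 6; x_3 ≥ 7 gives C(2,2) = 1. Together 22.
No two caps can be exceeded simultaneously, so the pair terms are all 0.
By inclusion–exclusion the count is 36 − 22 + 0 = 14.

14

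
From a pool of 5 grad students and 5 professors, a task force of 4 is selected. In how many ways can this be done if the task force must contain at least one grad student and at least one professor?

Unrestricted: C(10,4) = 210 ways to pick any 4 of the 10.
Subtract selections that omit an entire group: no grad students → C(5,4) = 5; no professors → C(5,4) = 5.
Both groups omitted at once is impossible, so 210 − 10 = 200.

200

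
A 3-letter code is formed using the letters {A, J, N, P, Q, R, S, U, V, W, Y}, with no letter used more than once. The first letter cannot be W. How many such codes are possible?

The first letter has 11−1 = 10 choices (anything except W).
The remaining 2 letters are filled from the other 10 symbols without repetition: 10 × 9 = 90.
Total: 10 × 90 = 900.

900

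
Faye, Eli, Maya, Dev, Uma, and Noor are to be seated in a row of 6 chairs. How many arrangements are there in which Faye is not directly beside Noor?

480

Of the 6! = 720 arrangements, those with Faye and Noor adjacent number 2 × 5! = 240 (treat the pair as a block with 2 internal orders).
So 720 − 240 = 480 arrangements keep them apart.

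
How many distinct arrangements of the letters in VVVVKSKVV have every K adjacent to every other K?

56

Treat the 2 copies of K as a single block. The multiset to arrange is then {KK, S, V, V, V, V, V, V}, 8 items in all.
That gives (8)!/(6!) = 56 arrangements.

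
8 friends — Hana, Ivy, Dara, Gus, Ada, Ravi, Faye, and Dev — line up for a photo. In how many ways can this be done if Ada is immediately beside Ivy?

Glue Ada and Ivy into one block (2 internal orders), leaving 7 units to arrange in a row.
That gives 2 × 7! = 2 × 5040 = 10080.

10080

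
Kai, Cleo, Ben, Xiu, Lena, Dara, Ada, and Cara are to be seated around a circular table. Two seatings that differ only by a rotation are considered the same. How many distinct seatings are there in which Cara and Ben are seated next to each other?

Treat {Cara, Ben} as one unit (2 internal orders) and seat the resulting 7 units around the table: (6)! circular arrangements.
So 2 × (6)! = 2 × 720 = 1440.

1440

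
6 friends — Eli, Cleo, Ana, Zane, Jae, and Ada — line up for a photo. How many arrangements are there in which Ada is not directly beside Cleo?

480

Of the 6! = 720 arrangements, those with Ada and Cleo adjacent number 2 × 5! = 240 (treat the pair as a block with 2 internal orders).
So 720 − 240 = 480 arrangements keep them apart.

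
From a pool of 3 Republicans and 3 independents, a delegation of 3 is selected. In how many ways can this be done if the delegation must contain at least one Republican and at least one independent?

Unrestricted: C(6,3) = 20 ways to pick any 3 of the 6.
Selections missing a whole group: no Republicans → C(3,3) = 1; no independents → C(3,3) = 1.
Both groups omitted at once is impossible, so 20 − 2 = 18.

18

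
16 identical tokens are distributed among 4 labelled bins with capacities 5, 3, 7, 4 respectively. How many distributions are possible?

Without the upper bounds there are C(19,3) = 969 ways to split 16 among 4 bins.
Subtract solutions that violate a single cap (substitute x_i' = x_i − (cap_i+1)): x_1 ≥ 6 gives C(13,3) = 286; x_2 ≥ 4 gives C(15,3) = 455; x_3 ≥ 8 gives C(11,3) = 165; x_4 ≥ 5 gives C(14,3) = 364. Together 1270.
Add back pairs where two caps are both exceeded: 84 + 10 + 56 + 35 + 120 + 20 = 325.
Subtract triples: 0 + 4 + 0 + 0 = 4.
By inclusion–exclusion the count is 969 − 1270 + 325 − 4 = 20.

20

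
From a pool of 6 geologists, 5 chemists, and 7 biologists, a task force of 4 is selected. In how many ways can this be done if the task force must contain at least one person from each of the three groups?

1575

Unrestricted: C(18,4) = 3060 ways to pick any 4 of the 18.
Subtract selections that omit an entire group: no geologists → C(12,4) = 495; no chemists → C(13,4) = 715; no biologists → C(11,4) = 330.
Add back selections omitting two groups (i.e. drawn from a single group): C(6,4) + C(5,4) + C(7,4) = 55.
By inclusion–exclusion: 3060 − 1540 + 55 = 1575.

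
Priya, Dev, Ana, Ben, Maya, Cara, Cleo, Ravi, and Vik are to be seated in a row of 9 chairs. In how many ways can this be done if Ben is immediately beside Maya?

80640

Place the 7 others and the Ben-Maya pair as 8 objects in a line; the pair has 2 internal arrangements.
So the count is 2·(8)! = 80640.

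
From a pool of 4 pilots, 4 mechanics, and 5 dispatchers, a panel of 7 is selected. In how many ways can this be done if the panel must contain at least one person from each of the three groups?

1636

Total 7-person selections from all 13: C(13,7) = 1716.
Selections missing a whole group: no pilots → C(9,7) = 36; no mechanics → C(9,7) = 36; no dispatchers → C(8,7) = 8.
Add back selections omitting two groups (i.e. drawn from a single group): C(4,7) + C(4,7) + C(5,7) = 0.
By inclusion–exclusion: 1716 − 80 + 0 = 1636.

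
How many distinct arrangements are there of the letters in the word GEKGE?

30

The 5 letters of GEKGE have repeats: E appearing twice and G appearing twice.
Dividing 5! = 120 by 2!·2! = 4 for the repeated letters gives 30.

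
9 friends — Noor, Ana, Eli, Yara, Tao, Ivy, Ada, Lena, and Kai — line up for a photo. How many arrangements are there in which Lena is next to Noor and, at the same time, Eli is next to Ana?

20160

Treat {Lena,Noor} as one block (2 orders) and {Eli,Ana} as another (2 orders).
That leaves 7 units to arrange: 2 × 2 × 7! = 4 × 5040 = 20160.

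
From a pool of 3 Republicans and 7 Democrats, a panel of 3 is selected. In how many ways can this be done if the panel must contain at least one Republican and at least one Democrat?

With no constraint there are C(10,3) = 120 possible selections.
Subtract selections that omit an entire group: no Republicans → C(7,3) = 35; no Democrats → C(3,3) = 1.
Both groups omitted at once is impossible, so 120 − 36 = 84.

84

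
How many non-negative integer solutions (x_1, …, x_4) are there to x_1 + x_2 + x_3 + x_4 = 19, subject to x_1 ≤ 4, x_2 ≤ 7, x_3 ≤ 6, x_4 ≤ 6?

35

By stars and bars, unrestricted non-negative solutions to x_1+…+x_4 = 19 number C(19+3,3) = 1540.
Subtract solutions that violate a single cap (substitute x_i' = x_i − (cap_i+1)): x_1 ≥ 5 gives C(17,3) = 680; x_2 ≥ 8 gives C(14,3) = 364; x_3 ≥ 7 gives C(15,3) = 455; x_4 ≥ 7 gives C(15,3) = 455. Together 1954.
Add back pairs where two caps are both exceeded: 84 + 120 + 120 + 35 + 35 + 56 = 450.
Subtract triples: 0 + 0 + 1 + 0 = 1.
By inclusion–exclusion the count is 1540 − 1954 + 450 − 1 = 35.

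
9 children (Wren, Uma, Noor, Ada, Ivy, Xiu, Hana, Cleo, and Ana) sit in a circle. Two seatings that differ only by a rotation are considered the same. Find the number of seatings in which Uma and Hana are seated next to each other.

Treat {Uma, Hana} as one unit (2 internal orders) and seat the resulting 8 units around the table: (7)! circular arrangements.
So 2 × (7)! = 2 × 5040 = 10080.

10080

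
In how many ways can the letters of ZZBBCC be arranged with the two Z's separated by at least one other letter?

There are 6!/(2!·2!·2!) = 90 arrangements of ZZBBCC in total.
If the two Z's are adjacent, glue them into one block, leaving 5 items to arrange: (5)!/(2!·2!) = 30 ways.
Hence 90 − 30 = 60.

60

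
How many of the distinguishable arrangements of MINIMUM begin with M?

Fix M in the first position and arrange the remaining 6 letters.
Those 6 letters have I appearing twice and M appearing twice, giving (6)!/(2!·2!) = 180.

180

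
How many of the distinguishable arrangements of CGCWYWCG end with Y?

210

With the last slot taken by Y, it remains to arrange the other 7 letters (CGCWWCG).
Those 7 letters have C appearing 3 times, G appearing twice, and W appearing twice, giving (7)!/(3!·2!·2!) = 210.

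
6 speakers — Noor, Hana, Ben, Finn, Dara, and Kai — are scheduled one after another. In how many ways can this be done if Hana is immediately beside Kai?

240

Place the 4 others and the Hana-Kai pair as 5 objects in a line; the pair has 2 internal arrangements.
That gives 2 × 5! = 2 × 120 = 240.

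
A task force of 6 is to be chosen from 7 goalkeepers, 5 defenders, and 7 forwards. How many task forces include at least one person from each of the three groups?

Total 6-person selections from all 19: C(19,6) = 27132.
Selections missing a whole group: no goalkeepers → C(12,6) = 924; no defenders → C(14,6) = 3003; no forwards → C(12,6) = 924.
Add back selections omitting two groups (i.e. drawn from a single group): C(7,6) + C(5,6) + C(7,6) = 14.
By inclusion–exclusion: 27132 − 4851 + 14 = 22295.

22295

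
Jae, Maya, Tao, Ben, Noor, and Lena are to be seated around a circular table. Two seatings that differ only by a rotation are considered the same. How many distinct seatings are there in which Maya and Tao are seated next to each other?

Glue Maya and Tao into a block (2 internal orders). Seating 5 units around a circle gives (4)! arrangements.
So 2 × (4)! = 2 × 24 = 48.

48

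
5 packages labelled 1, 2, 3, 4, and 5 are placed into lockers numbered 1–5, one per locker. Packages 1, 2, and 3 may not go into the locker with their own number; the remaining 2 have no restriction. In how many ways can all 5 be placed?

64

Let Aᵢ (for i ∈ {1, 2, 3}) be the placements that put package i in its forbidden locker. Any j of these fix j positions, leaving (5−j)! ways to fill the rest, and there are C(3,j) ways to pick which j.
By inclusion–exclusion, the number of valid placements is Σ_{j=0}^{3} (−1)^j C(3,j)·(5−j)!.
Computing: 120 − 72 + 18 − 2 = 64.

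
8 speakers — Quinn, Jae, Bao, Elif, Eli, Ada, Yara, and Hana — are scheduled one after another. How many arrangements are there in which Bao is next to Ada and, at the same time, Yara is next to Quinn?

2880

Treat {Bao,Ada} as one block (2 orders) and {Yara,Quinn} as another (2 orders).
That leaves 6 units to arrange: 2 × 2 × 6! = 4 × 720 = 2880.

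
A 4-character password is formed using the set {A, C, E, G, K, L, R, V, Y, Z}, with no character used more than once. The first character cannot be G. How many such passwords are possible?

4536

The first character has 10−1 = 9 choices (anything except G).
The remaining 3 characters are filled from the other 9 symbols without repetition: 9 × 8 × 7 = 504.
Total: 9 × 504 = 4536.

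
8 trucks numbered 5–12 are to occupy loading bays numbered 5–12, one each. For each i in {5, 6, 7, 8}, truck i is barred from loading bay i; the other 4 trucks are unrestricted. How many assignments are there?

24024

Let Aᵢ (for 5 ≤ i ≤ 8) be the placements that put truck i in its forbidden loading bay. Any j of these fix j positions, leaving (8−j)! ways to fill the rest, and there are C(4,j) ways to pick which j.
By inclusion–exclusion, the number of valid placements is Σ_{j=0}^{4} (−1)^j C(4,j)·(8−j)!.
Computing: 40320 − 20160 + 4320 − 480 + 24 = 24024.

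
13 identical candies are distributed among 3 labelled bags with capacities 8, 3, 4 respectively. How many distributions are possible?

Ignoring the caps, the number of non-negative solutions to x_1+…+x_3 = 13 is C(15,2) = 105.
Subtract solutions that violate a single cap (substitute x_i' = x_i − (cap_i+1)): x_1 ≥ 9 gives C(6,2) = 15; x_2 ≥ 4 gives C(11,2) = 55; x_3 ≥ 5 gives C(10,2) = 45. Together 115.
Add back pairs where two caps are both exceeded: 1 + 0 + 15 = 16.
By inclusion–exclusion the count is 105 − 115 + 16 = 6.

6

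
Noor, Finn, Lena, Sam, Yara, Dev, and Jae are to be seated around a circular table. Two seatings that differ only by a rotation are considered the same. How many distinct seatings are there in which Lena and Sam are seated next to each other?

240

Treat {Lena, Sam} as one unit (2 internal orders) and seat the resulting 6 units around the table: (5)! circular arrangements.
So 2 × (5)! = 2 × 120 = 240.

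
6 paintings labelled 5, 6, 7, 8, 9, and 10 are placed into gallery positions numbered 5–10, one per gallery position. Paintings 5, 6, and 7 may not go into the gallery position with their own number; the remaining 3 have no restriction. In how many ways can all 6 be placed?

426

Let Aᵢ (for i ∈ {5, 6, 7}) be the placements that put painting i in its forbidden gallery position. Any j of these fix j positions, leaving (6−j)! ways to fill the rest, and there are C(3,j) ways to pick which j.
By inclusion–exclusion, the number of valid placements is Σ_{j=0}^{3} (−1)^j C(3,j)·(6−j)!.
Computing: 720 − 360 + 72 − 6 = 426.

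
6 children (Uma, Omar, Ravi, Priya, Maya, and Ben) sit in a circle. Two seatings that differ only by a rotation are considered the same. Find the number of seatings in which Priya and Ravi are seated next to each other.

48

Glue Priya and Ravi into a block (2 internal orders). Seating 5 units around a circle gives (4)! arrangements.
So 2 × (4)! = 2 × 24 = 48.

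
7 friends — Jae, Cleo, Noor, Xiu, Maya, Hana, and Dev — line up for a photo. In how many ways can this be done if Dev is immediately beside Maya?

1440

Treat {Dev, Maya} as a single unit. There are 6 units to order, and the pair itself can be ordered 2 ways.
So the count is 2·(6)! = 1440.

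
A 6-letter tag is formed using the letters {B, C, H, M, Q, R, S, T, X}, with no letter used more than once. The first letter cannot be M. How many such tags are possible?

The first letter has 9−1 = 8 choices (anything except M).
The remaining 5 letters are filled from the other 8 symbols without repetition: 8 × 7 × 6 × 5 × 4 = 6720.
Total: 8 × 6720 = 53760.

53760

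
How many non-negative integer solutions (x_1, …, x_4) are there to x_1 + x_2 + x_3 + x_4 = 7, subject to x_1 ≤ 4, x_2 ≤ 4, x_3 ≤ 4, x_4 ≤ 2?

By stars and bars, unrestricted non-negative solutions to x_1+…+x_4 = 7 number C(7+3,3) = 120.
Subtract solutions that violate a single cap (substitute x_i' = x_i − (cap_i+1)): x_1 ≥ 5 gives C(5,3) = 10; x_2 ≥ 5 gives C(5,3) = 10; x_3 ≥ 5 gives C(5,3) = 10; x_4 ≥ 3 gives C(7,3) = 35. Together 65.
No two caps can be exceeded simultaneously, so the pair terms are all 0.
By inclusion–exclusion the count is 120 − 65 + 0 = 55.

55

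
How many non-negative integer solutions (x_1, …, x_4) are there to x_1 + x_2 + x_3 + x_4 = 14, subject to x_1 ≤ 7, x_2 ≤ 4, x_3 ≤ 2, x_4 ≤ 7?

60

By stars and bars, unrestricted non-negative solutions to x_1+…+x_4 = 14 number C(14+3,3) = 680.
Subtract solutions that violate a single cap (substitute x_i' = x_i − (cap_i+1)): x_1 ≥ 8 gives C(9,3) = 84; x_2 ≥ 5 gives C(12,3) = 220; x_3 ≥ 3 gives C(14,3) = 364; x_4 ≥ 8 gives C(9,3) = 84. Together 752.
Add back pairs where two caps are both exceeded: 4 + 20 + 0 + 84 + 4 + 20 = 132.
By inclusion–exclusion the count is 680 − 752 + 132 = 60.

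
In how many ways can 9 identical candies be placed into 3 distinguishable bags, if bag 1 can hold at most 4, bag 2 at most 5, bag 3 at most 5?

20

Ignoring the caps, the number of non-negative solutions to x_1+…+x_3 = 9 is C(11,2) = 55.
Subtract solutions that violate a single cap (substitute x_i' = x_i − (cap_i+1)): x_1 ≥ 5 gives C(6,2) = 15; x_2 ≥ 6 gives C(5,2) = 10; x_3 ≥ 6 gives C(5,2) = 10. Together 35.
No two caps can be exceeded simultaneously, so the pair terms are all 0.
By inclusion–exclusion the count is 55 − 35 + 0 = 20.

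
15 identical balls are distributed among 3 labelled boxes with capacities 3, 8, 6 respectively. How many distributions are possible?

6

Without the upper bounds there are C(17,2) = 136 ways to split 15 among 3 boxes.
Subtract solutions that violate a single cap (substitute x_i' = x_i − (cap_i+1)): x_1 ≥ 4 gives C(13,2) = 78; x_2 ≥ 9 gives C(8,2) = 28; x_3 ≥ 7 gives C(10,2) = 45. Together 151.
Add back pairs where two caps are both exceeded: 6 + 15 + 0 = 21.
By inclusion–exclusion the count is 136 − 151 + 21 = 6.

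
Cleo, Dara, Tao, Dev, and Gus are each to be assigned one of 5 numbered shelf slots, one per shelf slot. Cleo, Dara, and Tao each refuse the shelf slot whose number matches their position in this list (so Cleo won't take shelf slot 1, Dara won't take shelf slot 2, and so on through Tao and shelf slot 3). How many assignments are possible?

64

Let Aᵢ (for i ∈ {1, 2, 3}) be the placements that put person i in their forbidden shelf slot. Any j of these fix j positions, leaving (5−j)! ways to fill the rest, and there are C(3,j) ways to pick which j.
By inclusion–exclusion, the number of valid placements is Σ_{j=0}^{3} (−1)^j C(3,j)·(5−j)!.
Computing: 120 − 72 + 18 − 2 = 64.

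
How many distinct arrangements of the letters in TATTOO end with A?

10

With the last slot taken by A, it remains to arrange the other 5 letters (TTTOO).
Those 5 letters have O appearing twice and T appearing 3 times, giving (5)!/(3!·2!) = 10.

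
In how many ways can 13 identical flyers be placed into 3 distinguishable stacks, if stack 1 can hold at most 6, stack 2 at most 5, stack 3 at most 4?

Without the upper bounds there are C(15,2) = 105 ways to split 13 among 3 stacks.
Subtract solutions that violate a single cap (substitute x_i' = x_i − (cap_i+1)): x_1 ≥ 7 gives C(8,2) = 28; x_2 ≥ 6 gives C(9,2) = 36; x_3 ≥ 5 gives C(10,2) = 45. Together 109.
Add back pairs where two caps are both exceeded: 1 + 3 + 6 = 10.
By inclusion–exclusion the count is 105 − 109 + 10 = 6.

6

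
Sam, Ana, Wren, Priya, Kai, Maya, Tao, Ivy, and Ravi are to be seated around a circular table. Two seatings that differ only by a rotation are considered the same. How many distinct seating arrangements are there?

40320

Fix one person's seat to break rotational symmetry; the remaining 8 people can be arranged in (8)! = 40320 ways.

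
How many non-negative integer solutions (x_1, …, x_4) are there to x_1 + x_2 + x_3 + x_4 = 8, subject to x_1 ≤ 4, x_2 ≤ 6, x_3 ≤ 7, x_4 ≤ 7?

139

Without the upper bounds there are C(11,3) = 165 ways to split 8 among 4 variables.
Subtract solutions that violate a single cap (substitute x_i' = x_i − (cap_i+1)): x_1 ≥ 5 gives C(6,3) = 20; x_2 ≥ 7 gives C(4,3) = 4; x_3 ≥ 8 gives C(3,3) = 1; x_4 ≥ 8 gives C(3,3) = 1. Together 26.
No two caps can be exceeded simultaneously, so the pair terms are all 0.
By inclusion–exclusion the count is 165 − 26 + 0 = 139.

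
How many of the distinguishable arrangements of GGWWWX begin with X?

Fix X in the first position and arrange the remaining 5 letters.
Those 5 letters have G appearing twice and W appearing 3 times, giving (5)!/(3!·2!) = 10.

10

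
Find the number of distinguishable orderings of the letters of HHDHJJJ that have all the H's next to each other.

20

Treat the 3 copies of H as a single block. The multiset to arrange is then {HHH, D, J, J, J}, 5 items in all.
That gives (5)!/(3!) = 20 arrangements.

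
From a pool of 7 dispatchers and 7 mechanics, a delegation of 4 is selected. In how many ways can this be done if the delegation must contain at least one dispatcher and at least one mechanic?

Total 4-person selections from all 14: C(14,4) = 1001.
Selections missing a whole group: no dispatchers → C(7,4) = 35; no mechanics → C(7,4) = 35.
Both groups omitted at once is impossible, so 1001 − 70 = 931.

931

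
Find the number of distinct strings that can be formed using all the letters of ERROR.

20

ERROR has 5 letters with R appearing 3 times.
Dividing 5! = 120 by 3! = 6 for the repeated letters gives 20.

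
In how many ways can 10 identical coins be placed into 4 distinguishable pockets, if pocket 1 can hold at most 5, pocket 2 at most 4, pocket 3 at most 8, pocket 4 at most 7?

By stars and bars, unrestricted non-negative solutions to x_1+…+x_4 = 10 number C(10+3,3) = 286.
Subtract solutions that violate a single cap (substitute x_i' = x_i − (cap_i+1)): x_1 ≥ 6 gives C(7,3) = 35; x_2 ≥ 5 gives C(8,3) = 56; x_3 ≥ 9 gives C(4,3) = 4; x_4 ≥ 8 gives C(5,3) = 10. Together 105.
No two caps can be exceeded simultaneously, so the pair terms are all 0.
By inclusion–exclusion the count is 286 − 105 + 0 = 181.

181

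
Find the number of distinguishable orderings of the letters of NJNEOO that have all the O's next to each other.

Treat the 2 copies of O as a single block. The multiset to arrange is then {OO, E, J, N, N}, 5 items in all.
That gives (5)!/(2!) = 60 arrangements.

60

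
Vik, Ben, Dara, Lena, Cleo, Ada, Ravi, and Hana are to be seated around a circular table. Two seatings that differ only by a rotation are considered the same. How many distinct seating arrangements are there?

Around a circle, 8 distinct people have 8!/8 = (7)! = 5040 rotationally distinct seatings.

5040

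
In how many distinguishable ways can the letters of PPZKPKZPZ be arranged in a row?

1260

The 9 letters of PPZKPKZPZ have repeats: K appearing twice, P appearing 4 times, and Z appearing 3 times.
The number of distinct arrangements is 9!/(4!·3!·2!) = 362880/288 = 1260.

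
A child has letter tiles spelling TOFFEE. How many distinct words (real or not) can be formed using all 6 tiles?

180

Letter multiplicities in TOFFEE: E×2, F×2, O×1, T×1.
Dividing 6! = 720 by 2!·2! = 4 for the repeated letters gives 180.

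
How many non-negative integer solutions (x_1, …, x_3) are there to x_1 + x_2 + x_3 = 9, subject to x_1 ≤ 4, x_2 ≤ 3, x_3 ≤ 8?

19

Without the upper bounds there are C(11,2) = 55 ways to split 9 among 3 variables.
Subtract solutions that violate a single cap (substitute x_i' = x_i − (cap_i+1)): x_1 ≥ 5 gives C(6,2) = 15; x_2 ≥ 4 gives C(7,2) = 21; x_3 ≥ 9 gives C(2,2) = 1. Together 37.
Add back pairs where two caps are both exceeded: 1 + 0 + 0 = 1.
By inclusion–exclusion the count is 55 − 37 + 1 = 19.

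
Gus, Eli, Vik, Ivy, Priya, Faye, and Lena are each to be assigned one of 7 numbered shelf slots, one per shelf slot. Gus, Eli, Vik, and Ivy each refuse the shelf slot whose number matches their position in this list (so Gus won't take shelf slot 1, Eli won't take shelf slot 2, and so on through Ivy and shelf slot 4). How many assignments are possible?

2790

Let Aᵢ (for 1 ≤ i ≤ 4) be the placements that put person i in their forbidden shelf slot. Any j of these fix j positions, leaving (7−j)! ways to fill the rest, and there are C(4,j) ways to pick which j.
By inclusion–exclusion, the number of valid placements is Σ_{j=0}^{4} (−1)^j C(4,j)·(7−j)!.
Computing: 5040 − 2880 + 720 − 96 + 6 = 2790.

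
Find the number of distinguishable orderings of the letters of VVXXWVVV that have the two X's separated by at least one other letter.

There are 8!/(5!·2!) = 168 arrangements of VVXXWVVV in total.
If the two X's are adjacent, glue them into one block, leaving 7 items to arrange: (7)!/(5!) = 42 ways.
Hence 168 − 42 = 126.

126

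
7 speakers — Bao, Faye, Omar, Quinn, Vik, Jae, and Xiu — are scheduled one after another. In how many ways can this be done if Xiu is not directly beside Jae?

Of the 7! = 5040 arrangements, those with Xiu and Jae adjacent number 2 × 6! = 1440 (treat the pair as a block with 2 internal orders).
So 5040 − 1440 = 3600 arrangements keep them apart.

3600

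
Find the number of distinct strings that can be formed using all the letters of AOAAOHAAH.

756

The 9 letters of AOAAOHAAH have repeats: A appearing 5 times, H appearing twice, and O appearing twice.
So there are 9! / (5!·2!·2!) = 756 distinguishable arrangements.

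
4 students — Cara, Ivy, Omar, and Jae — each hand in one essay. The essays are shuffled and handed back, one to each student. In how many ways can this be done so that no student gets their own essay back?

9

Count assignments avoiding every fixed point. For any j of the 4 students fixed to their own essay, the other 4−j can be arranged in (4−j)! ways.
By inclusion–exclusion this is Σ_{j=0}^{4} (−1)^j C(4,j)·(4−j)!.
Computing: 24 − 24 + 12 − 4 + 1 = 9.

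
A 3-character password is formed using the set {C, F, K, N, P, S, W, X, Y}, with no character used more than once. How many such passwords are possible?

504

This is a permutation of 3 out of 9: P(9,3) = 9!/6!.
9 × 8 × 7 = 504.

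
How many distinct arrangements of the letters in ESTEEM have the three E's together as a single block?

24

Treat the 3 copies of E as a single block. The multiset to arrange is then {EEE, M, S, T}, 4 items in all.
All 4 items are distinct, so there are (4)! = 24 arrangements.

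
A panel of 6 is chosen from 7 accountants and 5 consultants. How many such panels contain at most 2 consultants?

462

Split by how many consultants are chosen (0 through 2).
Sum: C(5,0)·C(7,6) + C(5,1)·C(7,5) + C(5,2)·C(7,4) = 7 + 105 + 350 = 462.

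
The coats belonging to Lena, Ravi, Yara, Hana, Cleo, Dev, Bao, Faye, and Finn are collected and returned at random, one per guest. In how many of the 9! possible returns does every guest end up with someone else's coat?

133496

Count assignments avoiding every fixed point. For any j of the 9 guests fixed to their own coat, the other 9−j can be arranged in (9−j)! ways.
By inclusion–exclusion this is Σ_{j=0}^{9} (−1)^j C(9,j)·(9−j)!.
Computing: 362880 − 362880 + 181440 − 60480 + 15120 − 3024 + 504 − 72 + 9 − 1 = 133496.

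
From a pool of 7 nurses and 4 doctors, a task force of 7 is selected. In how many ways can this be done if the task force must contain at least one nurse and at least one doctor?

329

Unrestricted: C(11,7) = 330 ways to pick any 7 of the 11.
Subtract selections that omit an entire group: no nurses → C(4,7) = 0; no doctors → C(7,7) = 1.
Both groups omitted at once is impossible, so 330 − 1 = 329.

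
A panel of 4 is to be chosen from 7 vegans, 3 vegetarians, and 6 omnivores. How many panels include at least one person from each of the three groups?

With no constraint there are C(16,4) = 1820 possible selections.
Selections missing a whole group: no vegans → C(9,4) = 126; no vegetarians → C(13,4) = 715; no omnivores → C(10,4) = 210.
Add back selections omitting two groups (i.e. drawn from a single group): C(7,4) + C(3,4) + C(6,4) = 50.
By inclusion–exclusion: 1820 − 1051 + 50 = 819.

819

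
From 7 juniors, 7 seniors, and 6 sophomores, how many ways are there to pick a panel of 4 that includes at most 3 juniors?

4810

Split by how many juniors are chosen (0 through 3).
Sum: C(7,0)·C(13,4) + C(7,1)·C(13,3) + C(7,2)·C(13,2) + C(7,3)·C(13,1) = 715 + 2002 + 1638 + 455 = 4810.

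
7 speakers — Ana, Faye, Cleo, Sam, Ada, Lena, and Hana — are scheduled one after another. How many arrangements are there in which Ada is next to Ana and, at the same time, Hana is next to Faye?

480

Treat {Ada,Ana} as one block (2 orders) and {Hana,Faye} as another (2 orders).
That leaves 5 units to arrange: 2 × 2 × 5! = 4 × 120 = 480.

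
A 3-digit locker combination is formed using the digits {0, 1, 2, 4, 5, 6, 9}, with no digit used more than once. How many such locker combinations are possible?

210

With no repetition, fill the 3 digits in order: 7 choices, then 6, down to 5.
That product is 7 × 6 × 5 = 210.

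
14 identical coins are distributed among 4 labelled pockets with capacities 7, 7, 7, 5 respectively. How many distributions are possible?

266

Without the upper bounds there are C(17,3) = 680 ways to split 14 among 4 pockets.
Subtract solutions that violate a single cap (substitute x_i' = x_i − (cap_i+1)): x_1 ≥ 8 gives C(9,3) = 84; x_2 ≥ 8 gives C(9,3) = 84; x_3 ≥ 8 gives C(9,3) = 84; x_4 ≥ 6 gives C(11,3) = 165. Together 417.
Add back pairs where two caps are both exceeded: 0 + 0 + 1 + 0 + 1 + 1 = 3.
By inclusion–exclusion the count is 680 − 417 + 3 = 266.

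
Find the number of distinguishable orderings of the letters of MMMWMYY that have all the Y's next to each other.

Treat the 2 copies of Y as a single block. The multiset to arrange is then {YY, M, M, M, M, W}, 6 items in all.
That gives (6)!/(4!) = 30 arrangements.

30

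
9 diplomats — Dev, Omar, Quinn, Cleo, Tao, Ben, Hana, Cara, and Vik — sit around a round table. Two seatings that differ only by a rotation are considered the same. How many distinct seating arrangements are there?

40320

Around a circle, 9 distinct people have 9!/9 = (8)! = 40320 rotationally distinct seatings.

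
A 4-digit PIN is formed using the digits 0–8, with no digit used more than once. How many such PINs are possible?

Choose and order 4 of the 9 symbols: the first digit has 9 options, the next 8, then 7, 6.
That product is 9 × 8 × 7 × 6 = 3024.

3024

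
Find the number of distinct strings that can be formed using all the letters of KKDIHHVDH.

KKDIHHVDH has 9 letters with D appearing twice, H appearing 3 times, and K appearing twice.
Dividing 9! = 362880 by 3!·2!·2! = 24 for the repeated letters gives 15120.

15120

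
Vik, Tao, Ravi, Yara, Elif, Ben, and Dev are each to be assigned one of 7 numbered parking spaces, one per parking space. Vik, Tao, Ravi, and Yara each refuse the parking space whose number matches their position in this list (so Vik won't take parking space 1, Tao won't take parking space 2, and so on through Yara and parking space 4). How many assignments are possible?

Let Aᵢ (for 1 ≤ i ≤ 4) be the placements that put person i in their forbidden parking space. Any j of these fix j positions, leaving (7−j)! ways to fill the rest, and there are C(4,j) ways to pick which j.
By inclusion–exclusion, the number of valid placements is Σ_{j=0}^{4} (−1)^j C(4,j)·(7−j)!.
Computing: 5040 − 2880 + 720 − 96 + 6 = 2790.

2790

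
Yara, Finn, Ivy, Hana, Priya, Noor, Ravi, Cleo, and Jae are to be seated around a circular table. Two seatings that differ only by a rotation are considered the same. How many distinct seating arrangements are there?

Around a circle, 9 distinct people have 9!/9 = (8)! = 40320 rotationally distinct seatings.

40320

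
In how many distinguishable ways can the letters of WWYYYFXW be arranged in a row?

1120

WWYYYFXW has 8 letters with W appearing 3 times and Y appearing 3 times.
Dividing 8! = 40320 by 3!·3! = 36 for the repeated letters gives 1120.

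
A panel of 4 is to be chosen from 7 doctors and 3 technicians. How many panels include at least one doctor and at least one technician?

Unrestricted: C(10,4) = 210 ways to pick any 4 of the 10.
Subtract selections that omit an entire group: no doctors → C(3,4) = 0; no technicians → C(7,4) = 35.
Both groups omitted at once is impossible, so 210 − 35 = 175.

175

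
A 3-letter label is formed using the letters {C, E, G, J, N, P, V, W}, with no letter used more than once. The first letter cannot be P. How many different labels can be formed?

The first letter has 8−1 = 7 choices (anything except P).
The remaining 2 letters are filled from the other 7 symbols without repetition: 7 × 6 = 42.
Total: 7 × 42 = 294.

294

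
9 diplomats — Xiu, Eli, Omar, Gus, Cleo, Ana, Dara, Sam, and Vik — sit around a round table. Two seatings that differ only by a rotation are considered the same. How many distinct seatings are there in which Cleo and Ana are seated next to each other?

10080

Glue Cleo and Ana into a block (2 internal orders). Seating 8 units around a circle gives (7)! arrangements.
So 2 × (7)! = 2 × 5040 = 10080.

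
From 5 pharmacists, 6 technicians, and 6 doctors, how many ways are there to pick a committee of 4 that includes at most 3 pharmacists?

Split by how many pharmacists are chosen (0 through 3).
Sum: C(5,0)·C(12,4) + C(5,1)·C(12,3) + C(5,2)·C(12,2) + C(5,3)·C(12,1) = 495 + 1100 + 660 + 120 = 2375.

2375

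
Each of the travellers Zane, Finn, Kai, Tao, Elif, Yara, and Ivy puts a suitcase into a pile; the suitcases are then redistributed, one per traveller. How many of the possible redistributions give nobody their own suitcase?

1854

This is the derangement count D_7: permutations of 7 items with no fixed point.
By inclusion–exclusion this is Σ_{j=0}^{7} (−1)^j C(7,j)·(7−j)!.
Computing: 5040 − 5040 + 2520 − 840 + 210 − 42 + 7 − 1 = 1854.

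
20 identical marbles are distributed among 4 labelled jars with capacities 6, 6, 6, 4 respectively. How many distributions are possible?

Ignoring the caps, the number of non-negative solutions to x_1+…+x_4 = 20 is C(23,3) = 1771.
Subtract solutions that violate a single cap (substitute x_i' = x_i − (cap_i+1)): x_1 ≥ 7 gives C(16,3) = 560; x_2 ≥ 7 gives C(16,3) = 560; x_3 ≥ 7 gives C(16,3) = 560; x_4 ≥ 5 gives C(18,3) = 816. Together 2496.
Add back pairs where two caps are both exceeded: 84 + 84 + 165 + 84 + 165 + 165 = 747.
Subtract triples: 0 + 4 + 4 + 4 = 12.
By inclusion–exclusion the count is 1771 − 2496 + 747 − 12 = 10.

10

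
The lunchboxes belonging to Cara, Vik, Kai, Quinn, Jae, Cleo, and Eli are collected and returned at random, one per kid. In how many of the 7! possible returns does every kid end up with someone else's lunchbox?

1854

This is the derangement count D_7: permutations of 7 items with no fixed point.
By inclusion–exclusion this is Σ_{j=0}^{7} (−1)^j C(7,j)·(7−j)!.
Computing: 5040 − 5040 + 2520 − 840 + 210 − 42 + 7 − 1 = 1854.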